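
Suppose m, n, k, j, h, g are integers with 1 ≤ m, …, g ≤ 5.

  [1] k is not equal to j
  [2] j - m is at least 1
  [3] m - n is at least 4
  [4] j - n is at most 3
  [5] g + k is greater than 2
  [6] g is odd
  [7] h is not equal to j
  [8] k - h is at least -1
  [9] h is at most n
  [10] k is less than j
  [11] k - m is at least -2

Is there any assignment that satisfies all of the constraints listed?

Constraints 2, 3, and 4 give n − j ≥ -3, j − m ≥ 1, m − n ≥ 4.
Adding all 3 inequalities: the left sides telescope to 0, and the right sides sum to (-3) + 1 + 4 = 2. So 0 ≥ 2, which is false.

Unsatisfiable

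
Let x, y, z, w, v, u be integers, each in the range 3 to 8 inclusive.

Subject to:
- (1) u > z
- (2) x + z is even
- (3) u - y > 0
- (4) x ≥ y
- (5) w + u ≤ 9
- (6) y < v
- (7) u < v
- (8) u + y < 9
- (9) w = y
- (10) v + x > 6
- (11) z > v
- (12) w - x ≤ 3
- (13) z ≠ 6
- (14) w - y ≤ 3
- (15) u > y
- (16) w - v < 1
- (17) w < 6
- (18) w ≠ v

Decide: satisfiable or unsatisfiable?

Unsatisfiable

Constraints 1, 7, and 11 give z < u, u < v, v < z. Chaining: z < u < v < z, which forces z < z — impossible.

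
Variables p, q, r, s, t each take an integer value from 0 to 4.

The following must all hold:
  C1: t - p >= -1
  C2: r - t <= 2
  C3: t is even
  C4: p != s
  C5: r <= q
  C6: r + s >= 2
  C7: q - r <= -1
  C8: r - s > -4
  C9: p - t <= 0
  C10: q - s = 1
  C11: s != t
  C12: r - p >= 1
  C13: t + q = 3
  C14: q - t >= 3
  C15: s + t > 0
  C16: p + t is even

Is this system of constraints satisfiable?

Unsatisfiable

Constraints 2, 7, and 14 give q − t ≥ 3, t − r ≥ -2, r − q ≥ 1.
Adding all 3 inequalities: the left sides telescope to 0, and the right sides sum to 3 + (-2) + 1 = 2. So 0 ≥ 2, which is false.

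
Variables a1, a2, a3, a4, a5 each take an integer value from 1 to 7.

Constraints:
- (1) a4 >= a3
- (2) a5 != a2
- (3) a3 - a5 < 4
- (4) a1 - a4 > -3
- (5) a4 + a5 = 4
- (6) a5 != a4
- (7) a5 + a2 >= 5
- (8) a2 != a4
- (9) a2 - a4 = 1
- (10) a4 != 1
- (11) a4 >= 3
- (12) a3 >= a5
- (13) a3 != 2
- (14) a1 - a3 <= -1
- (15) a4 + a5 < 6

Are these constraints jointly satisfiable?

Take a1 = 2, a2 = 4, a3 = 3, a4 = 3, a5 = 1. Then constraint 3: a3 - a5 = 2; constraint 4: a1 - a4 = -1; constraint 5: a4 + a5 = 4, and every other listed constraint is also met.

Satisfiable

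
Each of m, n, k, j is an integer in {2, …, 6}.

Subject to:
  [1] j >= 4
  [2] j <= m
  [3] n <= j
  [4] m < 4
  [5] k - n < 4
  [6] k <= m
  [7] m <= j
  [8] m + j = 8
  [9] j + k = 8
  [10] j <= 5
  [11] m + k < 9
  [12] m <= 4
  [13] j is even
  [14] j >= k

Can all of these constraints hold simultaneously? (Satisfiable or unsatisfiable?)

From constraints 1 and 2: m ≥ j and j ≥ 4, so m ≥ 4. From constraint 4: m ≤ 3. But 3 < 4, so no value of m works.

Unsatisfiable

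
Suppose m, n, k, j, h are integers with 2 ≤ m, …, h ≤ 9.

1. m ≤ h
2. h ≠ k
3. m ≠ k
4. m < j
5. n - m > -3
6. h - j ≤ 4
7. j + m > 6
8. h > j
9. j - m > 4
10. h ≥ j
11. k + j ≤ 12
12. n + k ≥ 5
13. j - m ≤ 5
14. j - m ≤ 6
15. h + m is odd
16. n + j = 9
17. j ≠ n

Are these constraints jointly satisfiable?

Try m = 2, n = 2, k = 4, j = 7, h = 9.
Check constraint 5: n - m = 0; constraint 6: h - j = 2; constraint 7: j + m = 9. The remaining constraints are straightforward to verify.

Satisfiable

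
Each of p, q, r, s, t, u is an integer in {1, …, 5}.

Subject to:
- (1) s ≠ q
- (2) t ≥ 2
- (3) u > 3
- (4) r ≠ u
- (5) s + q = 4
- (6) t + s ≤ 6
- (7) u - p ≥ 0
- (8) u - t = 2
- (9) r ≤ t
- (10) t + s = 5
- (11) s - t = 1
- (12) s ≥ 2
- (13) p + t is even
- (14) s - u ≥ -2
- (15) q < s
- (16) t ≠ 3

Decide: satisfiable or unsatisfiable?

Satisfiable

The assignment p = 2, q = 1, r = 2, s = 3, t = 2, u = 4 works:
  constraint 5 holds since s + q = 4.
  constraint 6 holds since t + s = 5.
  constraint 7 holds since u - p = 2.
The rest check out directly.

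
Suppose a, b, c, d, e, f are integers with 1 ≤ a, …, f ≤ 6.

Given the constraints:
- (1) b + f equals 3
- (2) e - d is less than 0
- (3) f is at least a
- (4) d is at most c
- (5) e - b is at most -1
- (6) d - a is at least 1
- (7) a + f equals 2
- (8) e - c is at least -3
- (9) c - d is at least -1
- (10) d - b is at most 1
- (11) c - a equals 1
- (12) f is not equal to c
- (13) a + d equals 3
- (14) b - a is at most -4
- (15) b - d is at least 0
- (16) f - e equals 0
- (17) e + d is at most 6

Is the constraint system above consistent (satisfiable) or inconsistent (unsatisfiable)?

Unsatisfiable

Constraints 5, 6, 8, 9, and 14 give a − b ≥ 4, b − e ≥ 1, e − c ≥ -3, c − d ≥ -1, d − a ≥ 1.
Adding all 5 inequalities: the left sides telescope to 0, and the right sides sum to 4 + 1 + (-3) + (-1) + 1 = 2. So 0 ≥ 2, which is false.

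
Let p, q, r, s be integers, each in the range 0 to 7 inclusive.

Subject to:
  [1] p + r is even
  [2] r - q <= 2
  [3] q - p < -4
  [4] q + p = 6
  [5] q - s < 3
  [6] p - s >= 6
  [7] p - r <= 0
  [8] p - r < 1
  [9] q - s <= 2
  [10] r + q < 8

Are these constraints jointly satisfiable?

Constraints 2, 6, 7, and 9 give q − r ≥ -2, r − p ≥ 0, p − s ≥ 6, s − q ≥ -2.
Adding all 4 inequalities: the left sides telescope to 0, and the right sides sum to (-2) + 0 + 6 + (-2) = 2. So 0 ≥ 2, which is false.

Unsatisfiable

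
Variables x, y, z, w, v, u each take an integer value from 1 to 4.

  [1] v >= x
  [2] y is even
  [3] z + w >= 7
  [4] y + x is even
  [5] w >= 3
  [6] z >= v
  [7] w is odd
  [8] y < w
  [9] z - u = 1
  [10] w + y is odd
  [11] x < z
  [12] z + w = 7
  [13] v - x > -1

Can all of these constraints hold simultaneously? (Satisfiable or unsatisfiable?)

Satisfiable

Setting (x, y, z, w, v, u) = (2, 2, 4, 3, 2, 3) satisfies everything: constraint 3: z + w = 7; constraint 9: z - u = 1, and the others follow.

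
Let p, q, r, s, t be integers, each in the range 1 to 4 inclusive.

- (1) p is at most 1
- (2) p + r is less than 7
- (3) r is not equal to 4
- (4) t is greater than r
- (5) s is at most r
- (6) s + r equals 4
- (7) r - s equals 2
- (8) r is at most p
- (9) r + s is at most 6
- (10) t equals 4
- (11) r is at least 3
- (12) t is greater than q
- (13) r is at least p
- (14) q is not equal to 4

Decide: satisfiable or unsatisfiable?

From constraints 8 and 11: p ≥ r and r ≥ 3, so p ≥ 3. From constraint 1: p ≤ 1. But 1 < 3, so no value of p works.

Unsatisfiable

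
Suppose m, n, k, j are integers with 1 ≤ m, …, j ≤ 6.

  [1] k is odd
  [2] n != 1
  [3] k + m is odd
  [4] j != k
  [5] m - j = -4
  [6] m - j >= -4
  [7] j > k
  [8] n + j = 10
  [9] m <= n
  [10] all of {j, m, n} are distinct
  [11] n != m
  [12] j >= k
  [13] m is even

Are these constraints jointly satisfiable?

Satisfiable

One satisfying assignment is m = 2, n = 4, k = 1, j = 6.
For the less obvious constraints — constraint 5: m - j = -4; constraint 6: m - j = -4; constraint 8: n + j = 10 — and the others hold by inspection.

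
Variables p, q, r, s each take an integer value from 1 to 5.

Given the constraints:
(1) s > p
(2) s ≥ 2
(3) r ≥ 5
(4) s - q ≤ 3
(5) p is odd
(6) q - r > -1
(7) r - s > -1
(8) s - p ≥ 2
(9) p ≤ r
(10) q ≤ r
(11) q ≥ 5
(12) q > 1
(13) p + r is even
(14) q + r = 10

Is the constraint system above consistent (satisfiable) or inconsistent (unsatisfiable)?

Take p = 1, q = 5, r = 5, s = 5. Then constraint 4: s - q = 0; constraint 6: q - r = 0, and every other listed constraint is also met.

Satisfiable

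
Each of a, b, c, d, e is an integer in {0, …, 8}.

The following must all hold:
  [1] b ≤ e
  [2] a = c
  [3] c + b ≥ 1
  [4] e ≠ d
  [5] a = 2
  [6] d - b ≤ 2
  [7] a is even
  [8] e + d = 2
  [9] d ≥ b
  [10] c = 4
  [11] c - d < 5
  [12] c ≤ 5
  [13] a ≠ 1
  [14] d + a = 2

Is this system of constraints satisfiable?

Constraint 5 fixes a = 2 and constraint 10 fixes c = 4, but constraint 2 requires a = c. Since 2 ≠ 4, contradiction.

Unsatisfiable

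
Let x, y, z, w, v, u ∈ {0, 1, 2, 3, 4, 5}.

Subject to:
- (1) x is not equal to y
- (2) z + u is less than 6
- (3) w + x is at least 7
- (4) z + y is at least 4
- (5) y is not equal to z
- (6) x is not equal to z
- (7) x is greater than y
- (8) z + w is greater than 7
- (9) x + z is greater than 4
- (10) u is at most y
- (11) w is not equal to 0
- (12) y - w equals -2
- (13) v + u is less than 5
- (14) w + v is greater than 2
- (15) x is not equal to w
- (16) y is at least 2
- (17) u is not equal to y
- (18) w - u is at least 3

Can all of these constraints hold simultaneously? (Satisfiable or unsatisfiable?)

Setting (x, y, z, w, v, u) = (3, 2, 4, 4, 1, 1) satisfies everything: constraint 2: z + u = 5; constraint 3: w + x = 7, and the others follow.

Satisfiable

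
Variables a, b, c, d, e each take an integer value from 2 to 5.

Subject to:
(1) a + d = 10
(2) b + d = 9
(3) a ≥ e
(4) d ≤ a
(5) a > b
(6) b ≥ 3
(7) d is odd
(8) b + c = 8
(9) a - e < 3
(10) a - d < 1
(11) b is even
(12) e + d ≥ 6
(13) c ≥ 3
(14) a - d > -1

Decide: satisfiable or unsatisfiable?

Take a = 5, b = 4, c = 4, d = 5, e = 4. Then constraint 1: a + d = 10; constraint 2: b + d = 9; constraint 8: b + c = 8, and every other listed constraint is also met.

Satisfiable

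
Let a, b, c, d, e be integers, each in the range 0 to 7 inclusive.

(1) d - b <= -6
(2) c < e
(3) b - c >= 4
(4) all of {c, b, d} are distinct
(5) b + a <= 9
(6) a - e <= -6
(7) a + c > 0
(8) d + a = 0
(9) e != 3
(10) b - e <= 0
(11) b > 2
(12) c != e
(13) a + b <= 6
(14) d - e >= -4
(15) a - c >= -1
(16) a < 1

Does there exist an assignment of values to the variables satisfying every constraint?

Unsatisfiable

Constraints 1, 10, and 14 give e − b ≥ 0, b − d ≥ 6, d − e ≥ -4.
Adding all 3 inequalities: the left sides telescope to 0, and the right sides sum to 0 + 6 + (-4) = 2. So 0 ≥ 2, which is false.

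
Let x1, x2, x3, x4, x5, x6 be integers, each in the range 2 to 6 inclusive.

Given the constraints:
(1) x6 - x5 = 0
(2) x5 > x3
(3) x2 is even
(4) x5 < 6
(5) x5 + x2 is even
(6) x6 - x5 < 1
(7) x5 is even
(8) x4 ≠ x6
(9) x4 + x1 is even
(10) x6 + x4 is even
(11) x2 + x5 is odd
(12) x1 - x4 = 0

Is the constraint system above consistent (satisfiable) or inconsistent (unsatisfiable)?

Constraint 3 makes x2 even and constraint 7 makes x5 even, so x2 + x5 must be even. Constraint 11 says x2 + x5 is odd — contradiction.

Unsatisfiable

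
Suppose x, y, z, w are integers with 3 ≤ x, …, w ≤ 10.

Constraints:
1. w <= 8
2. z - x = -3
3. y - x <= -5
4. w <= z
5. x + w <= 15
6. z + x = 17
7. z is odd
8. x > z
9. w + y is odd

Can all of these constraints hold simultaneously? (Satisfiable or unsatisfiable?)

Satisfiable

One satisfying assignment is x = 10, y = 4, z = 7, w = 3.
For the less obvious constraints — constraint 2: z - x = -3; constraint 3: y - x = -6 — and the others hold by inspection.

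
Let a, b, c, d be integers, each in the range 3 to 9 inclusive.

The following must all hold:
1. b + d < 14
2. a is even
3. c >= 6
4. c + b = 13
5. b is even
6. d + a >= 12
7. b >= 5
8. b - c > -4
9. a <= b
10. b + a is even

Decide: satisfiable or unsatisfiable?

One satisfying assignment is a = 6, b = 6, c = 7, d = 7.
For the less obvious constraints — constraint 1: b + d = 13; constraint 4: c + b = 13; constraint 6: d + a = 13 — and the others hold by inspection.

Satisfiable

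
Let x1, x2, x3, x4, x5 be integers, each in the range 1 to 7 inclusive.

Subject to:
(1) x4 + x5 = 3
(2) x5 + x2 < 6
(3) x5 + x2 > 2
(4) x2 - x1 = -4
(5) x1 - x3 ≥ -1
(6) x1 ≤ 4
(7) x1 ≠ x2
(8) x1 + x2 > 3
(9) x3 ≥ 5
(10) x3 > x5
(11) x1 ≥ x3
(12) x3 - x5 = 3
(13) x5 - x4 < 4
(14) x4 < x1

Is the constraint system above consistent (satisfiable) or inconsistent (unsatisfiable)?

Unsatisfiable

From constraint 9: x3 ≥ 5. From constraints 6 and 11: x3 ≤ x1 and x1 ≤ 4, so x3 ≤ 4. But 4 < 5, so no value of x3 works.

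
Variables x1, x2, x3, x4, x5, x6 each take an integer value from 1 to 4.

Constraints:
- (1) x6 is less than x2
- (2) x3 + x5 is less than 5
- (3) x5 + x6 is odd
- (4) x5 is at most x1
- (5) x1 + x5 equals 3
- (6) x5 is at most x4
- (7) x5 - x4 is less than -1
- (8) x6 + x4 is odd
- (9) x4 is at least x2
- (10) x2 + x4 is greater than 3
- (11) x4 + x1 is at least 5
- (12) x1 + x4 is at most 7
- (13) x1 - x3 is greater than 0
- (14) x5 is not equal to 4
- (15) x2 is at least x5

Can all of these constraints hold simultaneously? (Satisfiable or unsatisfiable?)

Satisfiable

Setting (x1, x2, x3, x4, x5, x6) = (2, 3, 1, 3, 1, 2) satisfies everything: constraint 2: x3 + x5 = 2; constraint 5: x1 + x5 = 3, and the others follow.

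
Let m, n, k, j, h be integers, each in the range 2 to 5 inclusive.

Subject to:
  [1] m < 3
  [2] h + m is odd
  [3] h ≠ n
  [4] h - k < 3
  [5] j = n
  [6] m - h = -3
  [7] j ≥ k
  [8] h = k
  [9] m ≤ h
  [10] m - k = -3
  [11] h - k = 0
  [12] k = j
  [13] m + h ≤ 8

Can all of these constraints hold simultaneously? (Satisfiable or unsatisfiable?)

Unsatisfiable

From constraints 5, 8, and 12, h = k = j = n, so h = n. But constraint 3 says h ≠ n. Contradiction.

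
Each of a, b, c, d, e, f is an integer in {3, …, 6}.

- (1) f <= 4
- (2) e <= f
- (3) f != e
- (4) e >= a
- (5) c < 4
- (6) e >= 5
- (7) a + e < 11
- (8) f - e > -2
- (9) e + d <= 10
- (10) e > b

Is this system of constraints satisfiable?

Unsatisfiable

From constraint 6: e ≥ 5. From constraints 1 and 2: e ≤ f and f ≤ 4, so e ≤ 4. But 4 < 5, so no value of e works.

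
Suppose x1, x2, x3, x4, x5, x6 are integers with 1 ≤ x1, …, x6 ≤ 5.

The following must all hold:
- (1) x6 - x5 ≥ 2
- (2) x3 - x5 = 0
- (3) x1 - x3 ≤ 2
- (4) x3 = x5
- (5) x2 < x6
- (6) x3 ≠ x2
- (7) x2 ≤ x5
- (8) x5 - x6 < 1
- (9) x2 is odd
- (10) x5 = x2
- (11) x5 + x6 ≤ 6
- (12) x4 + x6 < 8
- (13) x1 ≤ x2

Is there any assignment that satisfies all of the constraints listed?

From constraints 4 and 10, x3 = x5 = x2, so x3 = x2. But constraint 6 says x3 ≠ x2. Contradiction.

Unsatisfiable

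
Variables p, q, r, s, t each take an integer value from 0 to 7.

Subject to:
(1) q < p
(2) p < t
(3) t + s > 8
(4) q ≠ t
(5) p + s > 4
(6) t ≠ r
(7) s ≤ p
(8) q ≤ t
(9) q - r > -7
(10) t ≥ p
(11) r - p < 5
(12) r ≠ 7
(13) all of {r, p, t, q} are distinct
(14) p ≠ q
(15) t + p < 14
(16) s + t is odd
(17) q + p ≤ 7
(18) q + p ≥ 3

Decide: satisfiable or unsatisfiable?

Satisfiable

Try p = 4, q = 0, r = 6, s = 2, t = 7.
Check constraint 3: t + s = 9; constraint 5: p + s = 6. The remaining constraints are straightforward to verify.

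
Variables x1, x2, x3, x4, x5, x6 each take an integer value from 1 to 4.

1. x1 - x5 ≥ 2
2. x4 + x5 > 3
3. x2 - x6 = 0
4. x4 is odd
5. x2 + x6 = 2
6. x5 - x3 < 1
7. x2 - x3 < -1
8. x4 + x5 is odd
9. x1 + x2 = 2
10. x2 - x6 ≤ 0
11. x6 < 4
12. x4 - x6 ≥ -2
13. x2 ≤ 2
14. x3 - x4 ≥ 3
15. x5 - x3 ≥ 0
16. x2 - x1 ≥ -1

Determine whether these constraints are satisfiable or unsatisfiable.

Unsatisfiable

Constraints 1, 10, 12, 14, 15, and 16 give x4 − x6 ≥ -2, x6 − x2 ≥ 0, x2 − x1 ≥ -1, x1 − x5 ≥ 2, x5 − x3 ≥ 0, x3 − x4 ≥ 3.
Adding all 6 inequalities: the left sides telescope to 0, and the right sides sum to (-2) + 0 + (-1) + 2 + 0 + 3 = 2. So 0 ≥ 2, which is false.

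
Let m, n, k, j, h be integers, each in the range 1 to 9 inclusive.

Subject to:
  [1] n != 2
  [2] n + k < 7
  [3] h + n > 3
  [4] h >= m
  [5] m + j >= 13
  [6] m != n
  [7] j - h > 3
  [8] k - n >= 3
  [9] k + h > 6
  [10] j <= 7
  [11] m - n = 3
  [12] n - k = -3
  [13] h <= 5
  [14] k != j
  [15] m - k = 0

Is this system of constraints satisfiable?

From constraints 4 and 13: m ≤ h ≤ 5. From constraint 10: j ≤ 7. Hence m + j ≤ 12. But constraint 5 requires m + j ≥ 13, and 13 > 12. Contradiction.

Unsatisfiable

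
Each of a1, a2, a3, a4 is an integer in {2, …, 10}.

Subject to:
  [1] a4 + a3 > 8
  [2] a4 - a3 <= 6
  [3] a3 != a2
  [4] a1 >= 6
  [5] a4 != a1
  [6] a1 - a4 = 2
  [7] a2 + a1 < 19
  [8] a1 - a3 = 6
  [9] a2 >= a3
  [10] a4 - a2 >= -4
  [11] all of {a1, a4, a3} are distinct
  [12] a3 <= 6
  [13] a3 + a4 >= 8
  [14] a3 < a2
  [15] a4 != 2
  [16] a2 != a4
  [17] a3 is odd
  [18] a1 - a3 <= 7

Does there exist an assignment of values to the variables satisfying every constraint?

Take a1 = 9, a2 = 9, a3 = 3, a4 = 7. Then constraint 1: a4 + a3 = 10; constraint 2: a4 - a3 = 4; constraint 6: a1 - a4 = 2, and every other listed constraint is also met.

Satisfiable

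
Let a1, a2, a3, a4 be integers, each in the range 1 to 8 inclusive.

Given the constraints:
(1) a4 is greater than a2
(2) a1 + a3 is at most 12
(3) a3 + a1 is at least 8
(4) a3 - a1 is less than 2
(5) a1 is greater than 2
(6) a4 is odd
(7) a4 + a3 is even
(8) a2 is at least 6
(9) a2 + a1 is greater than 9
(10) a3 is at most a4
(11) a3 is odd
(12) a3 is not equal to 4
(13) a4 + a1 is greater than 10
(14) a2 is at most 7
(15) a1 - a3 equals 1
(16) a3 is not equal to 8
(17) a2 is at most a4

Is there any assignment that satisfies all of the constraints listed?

One satisfying assignment is a1 = 6, a2 = 6, a3 = 5, a4 = 7.
For the less obvious constraints — constraint 2: a1 + a3 = 11; constraint 3: a3 + a1 = 11 — and the others hold by inspection.

Satisfiable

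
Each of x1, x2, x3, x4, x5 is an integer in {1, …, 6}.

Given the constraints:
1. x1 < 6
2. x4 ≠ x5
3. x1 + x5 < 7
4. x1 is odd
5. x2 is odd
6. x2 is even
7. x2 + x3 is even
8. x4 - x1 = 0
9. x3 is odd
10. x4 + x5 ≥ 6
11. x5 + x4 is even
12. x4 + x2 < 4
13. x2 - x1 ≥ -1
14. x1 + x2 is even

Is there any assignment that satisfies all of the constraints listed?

Unsatisfiable

Constraint 4 makes x1 odd and constraint 6 makes x2 even, so x1 + x2 must be odd. Constraint 14 says x1 + x2 is even — contradiction.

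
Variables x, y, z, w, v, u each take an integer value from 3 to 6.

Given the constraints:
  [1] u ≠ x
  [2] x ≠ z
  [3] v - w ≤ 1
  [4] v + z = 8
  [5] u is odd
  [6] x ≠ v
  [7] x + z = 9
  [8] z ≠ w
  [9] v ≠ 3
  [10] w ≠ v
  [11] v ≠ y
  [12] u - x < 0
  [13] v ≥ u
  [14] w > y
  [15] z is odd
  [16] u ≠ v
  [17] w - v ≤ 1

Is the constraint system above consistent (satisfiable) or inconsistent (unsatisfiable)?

Satisfiable

Take x = 6, y = 3, z = 3, w = 6, v = 5, u = 3. Then constraint 3: v - w = -1; constraint 4: v + z = 8; constraint 7: x + z = 9, and every other listed constraint is also met.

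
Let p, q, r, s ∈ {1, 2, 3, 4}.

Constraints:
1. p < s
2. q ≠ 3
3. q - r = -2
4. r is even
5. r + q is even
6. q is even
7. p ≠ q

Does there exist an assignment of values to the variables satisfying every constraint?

Satisfiable

Try p = 1, q = 2, r = 4, s = 2.
Check constraint 3: q - r = -2; constraint 4: r = 4 is even; constraint 5: r + q = 6 is even. The remaining constraints are straightforward to verify.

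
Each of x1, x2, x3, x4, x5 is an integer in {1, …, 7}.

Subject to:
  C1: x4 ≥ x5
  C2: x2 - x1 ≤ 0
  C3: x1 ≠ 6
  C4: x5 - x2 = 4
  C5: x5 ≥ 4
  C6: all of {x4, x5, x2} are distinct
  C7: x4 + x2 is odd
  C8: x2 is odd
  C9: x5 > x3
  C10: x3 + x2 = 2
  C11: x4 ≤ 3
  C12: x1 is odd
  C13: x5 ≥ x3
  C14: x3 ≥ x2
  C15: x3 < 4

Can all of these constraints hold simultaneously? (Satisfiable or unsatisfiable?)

Unsatisfiable

From constraints 1 and 5: x4 ≥ x5 and x5 ≥ 4, so x4 ≥ 4. From constraint 11: x4 ≤ 3. But 3 < 4, so no value of x4 works.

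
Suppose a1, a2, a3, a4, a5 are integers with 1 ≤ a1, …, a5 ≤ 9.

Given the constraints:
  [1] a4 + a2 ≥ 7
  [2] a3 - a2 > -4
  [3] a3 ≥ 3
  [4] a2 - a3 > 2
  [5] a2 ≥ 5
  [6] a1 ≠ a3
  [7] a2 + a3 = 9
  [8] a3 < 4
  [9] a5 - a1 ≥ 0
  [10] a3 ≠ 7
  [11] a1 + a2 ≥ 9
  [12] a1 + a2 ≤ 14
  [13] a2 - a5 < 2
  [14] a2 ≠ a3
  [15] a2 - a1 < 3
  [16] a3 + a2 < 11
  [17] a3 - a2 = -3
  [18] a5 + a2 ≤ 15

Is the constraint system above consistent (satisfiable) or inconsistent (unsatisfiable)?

One satisfying assignment is a1 = 6, a2 = 6, a3 = 3, a4 = 3, a5 = 7.
For the less obvious constraints — constraint 1: a4 + a2 = 9; constraint 2: a3 - a2 = -3 — and the others hold by inspection.

Satisfiable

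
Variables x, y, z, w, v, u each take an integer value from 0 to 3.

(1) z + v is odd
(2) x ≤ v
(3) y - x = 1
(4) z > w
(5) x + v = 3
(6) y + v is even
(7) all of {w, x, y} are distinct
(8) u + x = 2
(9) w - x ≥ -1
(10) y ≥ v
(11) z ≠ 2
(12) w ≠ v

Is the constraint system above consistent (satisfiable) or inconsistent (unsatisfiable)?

Satisfiable

One satisfying assignment is x = 1, y = 2, z = 3, w = 0, v = 2, u = 1.
For the less obvious constraints — constraint 3: y - x = 1; constraint 5: x + v = 3 — and the others hold by inspection.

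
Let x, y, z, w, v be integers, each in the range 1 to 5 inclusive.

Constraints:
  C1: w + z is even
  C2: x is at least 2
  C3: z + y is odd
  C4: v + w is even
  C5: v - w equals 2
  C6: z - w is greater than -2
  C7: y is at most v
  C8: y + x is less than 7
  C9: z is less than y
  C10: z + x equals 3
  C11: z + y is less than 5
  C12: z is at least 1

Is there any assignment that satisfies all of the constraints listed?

One satisfying assignment is x = 2, y = 2, z = 1, w = 1, v = 3.
For the less obvious constraints — constraint 5: v - w = 2; constraint 6: z - w = 0; constraint 8: y + x = 4 — and the others hold by inspection.

Satisfiable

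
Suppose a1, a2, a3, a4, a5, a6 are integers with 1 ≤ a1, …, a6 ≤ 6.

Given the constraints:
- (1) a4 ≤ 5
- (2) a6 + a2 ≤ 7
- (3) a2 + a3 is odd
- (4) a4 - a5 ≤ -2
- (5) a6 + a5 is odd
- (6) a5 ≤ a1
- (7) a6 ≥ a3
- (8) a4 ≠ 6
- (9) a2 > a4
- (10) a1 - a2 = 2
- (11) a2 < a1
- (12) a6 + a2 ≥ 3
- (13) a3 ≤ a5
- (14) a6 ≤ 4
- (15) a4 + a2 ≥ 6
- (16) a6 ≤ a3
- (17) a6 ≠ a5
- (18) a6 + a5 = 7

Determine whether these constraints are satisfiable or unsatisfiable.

Try a1 = 6, a2 = 4, a3 = 1, a4 = 2, a5 = 6, a6 = 1.
Check constraint 2: a6 + a2 = 5; constraint 4: a4 - a5 = -4. The remaining constraints are straightforward to verify.

Satisfiable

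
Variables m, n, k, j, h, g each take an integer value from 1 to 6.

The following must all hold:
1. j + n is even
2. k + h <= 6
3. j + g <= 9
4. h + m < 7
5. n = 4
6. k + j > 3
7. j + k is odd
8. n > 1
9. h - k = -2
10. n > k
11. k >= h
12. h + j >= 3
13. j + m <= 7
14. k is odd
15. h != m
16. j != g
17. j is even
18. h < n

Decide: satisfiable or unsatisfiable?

Take m = 3, n = 4, k = 3, j = 2, h = 1, g = 5. Then constraint 2: k + h = 4; constraint 3: j + g = 7, and every other listed constraint is also met.

Satisfiable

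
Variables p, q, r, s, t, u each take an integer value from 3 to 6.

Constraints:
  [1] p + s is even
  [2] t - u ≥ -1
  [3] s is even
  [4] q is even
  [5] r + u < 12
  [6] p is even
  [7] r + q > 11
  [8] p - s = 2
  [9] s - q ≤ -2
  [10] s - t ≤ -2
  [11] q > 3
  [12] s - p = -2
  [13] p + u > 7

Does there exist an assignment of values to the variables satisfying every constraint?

Satisfiable

Try p = 6, q = 6, r = 6, s = 4, t = 6, u = 4.
Check constraint 2: t - u = 2; constraint 5: r + u = 10. The remaining constraints are straightforward to verify.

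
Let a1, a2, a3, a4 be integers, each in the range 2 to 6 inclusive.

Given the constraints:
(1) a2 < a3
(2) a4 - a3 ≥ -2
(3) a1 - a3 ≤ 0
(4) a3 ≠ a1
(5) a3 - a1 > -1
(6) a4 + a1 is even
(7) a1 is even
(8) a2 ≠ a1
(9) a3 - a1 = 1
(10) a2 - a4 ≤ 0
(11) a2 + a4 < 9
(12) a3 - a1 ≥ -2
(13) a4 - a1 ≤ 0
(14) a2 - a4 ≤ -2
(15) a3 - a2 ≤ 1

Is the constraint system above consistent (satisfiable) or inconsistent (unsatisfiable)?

Unsatisfiable

Constraints 3, 13, 14, and 15 give a3 − a1 ≥ 0, a1 − a4 ≥ 0, a4 − a2 ≥ 2, a2 − a3 ≥ -1.
Adding all 4 inequalities: the left sides telescope to 0, and the right sides sum to 0 + 0 + 2 + (-1) = 1. So 0 ≥ 1, which is false.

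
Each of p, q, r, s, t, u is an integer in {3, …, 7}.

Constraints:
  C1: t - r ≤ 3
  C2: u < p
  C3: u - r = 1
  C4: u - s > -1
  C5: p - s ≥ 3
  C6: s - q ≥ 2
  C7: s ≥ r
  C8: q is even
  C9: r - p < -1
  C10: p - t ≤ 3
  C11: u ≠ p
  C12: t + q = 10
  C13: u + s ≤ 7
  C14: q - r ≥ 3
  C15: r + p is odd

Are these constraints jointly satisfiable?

Unsatisfiable

Constraints 1, 5, 6, 10, and 14 give q − r ≥ 3, r − t ≥ -3, t − p ≥ -3, p − s ≥ 3, s − q ≥ 2.
Adding all 5 inequalities: the left sides telescope to 0, and the right sides sum to 3 + (-3) + (-3) + 3 + 2 = 2. So 0 ≥ 2, which is false.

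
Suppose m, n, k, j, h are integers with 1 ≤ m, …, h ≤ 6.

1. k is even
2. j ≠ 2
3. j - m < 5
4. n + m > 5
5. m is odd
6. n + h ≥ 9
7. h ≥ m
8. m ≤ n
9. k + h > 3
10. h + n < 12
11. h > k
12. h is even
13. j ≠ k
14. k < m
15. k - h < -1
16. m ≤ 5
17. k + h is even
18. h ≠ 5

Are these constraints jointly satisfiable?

Satisfiable

Try m = 3, n = 5, k = 2, j = 5, h = 4.
Check constraint 3: j - m = 2; constraint 4: n + m = 8. The remaining constraints are straightforward to verify.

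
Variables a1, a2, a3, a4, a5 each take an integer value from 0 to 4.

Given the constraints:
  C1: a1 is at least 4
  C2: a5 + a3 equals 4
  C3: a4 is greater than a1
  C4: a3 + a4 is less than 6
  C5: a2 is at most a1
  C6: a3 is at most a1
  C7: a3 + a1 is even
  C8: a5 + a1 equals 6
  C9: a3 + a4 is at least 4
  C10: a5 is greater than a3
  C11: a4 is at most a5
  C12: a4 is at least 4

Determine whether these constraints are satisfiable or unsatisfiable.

From constraints 11 and 12: a5 ≥ a4 ≥ 4. From constraint 1: a1 ≥ 4. Hence a5 + a1 ≥ 8. But constraint 8 requires a5 + a1 = 6, and 6 < 8. Contradiction.

Unsatisfiable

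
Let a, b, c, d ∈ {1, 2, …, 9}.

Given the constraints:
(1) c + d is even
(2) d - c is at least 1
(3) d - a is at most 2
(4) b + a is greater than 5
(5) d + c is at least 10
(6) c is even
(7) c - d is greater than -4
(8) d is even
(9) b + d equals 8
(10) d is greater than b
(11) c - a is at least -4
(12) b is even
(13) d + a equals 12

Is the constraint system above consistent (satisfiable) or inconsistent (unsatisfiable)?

One satisfying assignment is a = 6, b = 2, c = 4, d = 6.
For the less obvious constraints — constraint 2: d - c = 2; constraint 3: d - a = 0; constraint 4: b + a = 8 — and the others hold by inspection.

Satisfiable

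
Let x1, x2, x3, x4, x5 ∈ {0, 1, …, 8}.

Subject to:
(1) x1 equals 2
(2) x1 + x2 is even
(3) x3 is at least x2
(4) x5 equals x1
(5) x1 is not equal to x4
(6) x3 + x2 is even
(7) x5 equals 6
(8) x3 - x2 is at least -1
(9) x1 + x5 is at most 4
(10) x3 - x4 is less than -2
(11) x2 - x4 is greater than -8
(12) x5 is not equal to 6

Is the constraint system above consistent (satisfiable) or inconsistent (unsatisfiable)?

Constraint 7 fixes x5 = 6 and constraint 1 fixes x1 = 2, but constraint 4 requires x5 = x1. Since 6 ≠ 2, contradiction.

Unsatisfiable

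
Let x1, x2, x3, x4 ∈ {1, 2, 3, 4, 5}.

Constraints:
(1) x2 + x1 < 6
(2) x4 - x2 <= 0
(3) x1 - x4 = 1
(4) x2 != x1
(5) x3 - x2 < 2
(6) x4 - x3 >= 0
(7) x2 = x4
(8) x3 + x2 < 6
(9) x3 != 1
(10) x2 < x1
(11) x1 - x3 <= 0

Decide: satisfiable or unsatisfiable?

Unsatisfiable

Constraints 2, 6, 10, and 11 give x3 ≤ x4, x4 ≤ x2, x2 < x1, x1 ≤ x3. Chaining: x3 ≤ x4 ≤ x2 < x1 ≤ x3, which forces x3 < x3 — impossible.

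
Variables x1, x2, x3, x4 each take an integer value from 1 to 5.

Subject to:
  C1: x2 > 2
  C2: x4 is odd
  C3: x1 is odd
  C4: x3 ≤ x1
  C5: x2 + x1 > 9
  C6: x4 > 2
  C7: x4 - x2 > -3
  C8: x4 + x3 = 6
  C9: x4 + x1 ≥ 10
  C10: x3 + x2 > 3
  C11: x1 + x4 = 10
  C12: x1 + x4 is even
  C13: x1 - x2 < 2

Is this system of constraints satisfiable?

Setting (x1, x2, x3, x4) = (5, 5, 1, 5) satisfies everything: constraint 5: x2 + x1 = 10; constraint 7: x4 - x2 = 0; constraint 8: x4 + x3 = 6, and the others follow.

Satisfiable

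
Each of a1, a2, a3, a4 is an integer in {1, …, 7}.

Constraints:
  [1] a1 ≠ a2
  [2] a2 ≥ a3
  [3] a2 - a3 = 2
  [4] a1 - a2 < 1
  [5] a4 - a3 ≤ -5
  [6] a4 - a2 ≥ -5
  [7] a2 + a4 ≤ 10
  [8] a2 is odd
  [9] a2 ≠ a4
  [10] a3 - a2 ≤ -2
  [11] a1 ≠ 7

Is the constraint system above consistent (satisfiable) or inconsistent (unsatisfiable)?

Unsatisfiable

Constraints 5, 6, and 10 give a3 − a4 ≥ 5, a4 − a2 ≥ -5, a2 − a3 ≥ 2.
Adding all 3 inequalities: the left sides telescope to 0, and the right sides sum to 5 + (-5) + 2 = 2. So 0 ≥ 2, which is false.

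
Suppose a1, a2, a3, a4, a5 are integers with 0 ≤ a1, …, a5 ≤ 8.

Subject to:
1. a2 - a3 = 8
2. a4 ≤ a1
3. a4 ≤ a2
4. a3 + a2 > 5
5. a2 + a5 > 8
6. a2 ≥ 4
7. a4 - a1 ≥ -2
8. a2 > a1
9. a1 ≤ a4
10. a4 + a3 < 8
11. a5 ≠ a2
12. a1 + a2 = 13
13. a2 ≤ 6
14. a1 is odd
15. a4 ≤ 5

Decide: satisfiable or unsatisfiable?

Unsatisfiable

From constraints 9 and 15: a1 ≤ a4 ≤ 5. From constraint 13: a2 ≤ 6. Hence a1 + a2 ≤ 11. But constraint 12 requires a1 + a2 = 13, and 13 > 11. Contradiction.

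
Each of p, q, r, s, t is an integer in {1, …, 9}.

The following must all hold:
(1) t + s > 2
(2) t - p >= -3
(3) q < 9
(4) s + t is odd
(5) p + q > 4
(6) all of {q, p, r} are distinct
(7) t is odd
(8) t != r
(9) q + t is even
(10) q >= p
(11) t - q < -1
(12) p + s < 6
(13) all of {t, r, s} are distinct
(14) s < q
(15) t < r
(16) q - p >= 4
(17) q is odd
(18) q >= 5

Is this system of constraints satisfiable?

Satisfiable

Take p = 1, q = 5, r = 4, s = 2, t = 1. Then constraint 1: t + s = 3; constraint 2: t - p = 0; constraint 5: p + q = 6, and every other listed constraint is also met.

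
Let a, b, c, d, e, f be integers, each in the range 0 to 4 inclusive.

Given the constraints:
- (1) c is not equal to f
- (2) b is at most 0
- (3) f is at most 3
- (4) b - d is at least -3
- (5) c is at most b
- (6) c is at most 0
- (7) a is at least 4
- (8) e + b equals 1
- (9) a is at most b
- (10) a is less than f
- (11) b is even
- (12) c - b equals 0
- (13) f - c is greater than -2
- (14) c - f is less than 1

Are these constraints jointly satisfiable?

From constraint 7: a ≥ 4. From constraints 2 and 9: a ≤ b and b ≤ 0, so a ≤ 0. But 0 < 4, so no value of a works.

Unsatisfiable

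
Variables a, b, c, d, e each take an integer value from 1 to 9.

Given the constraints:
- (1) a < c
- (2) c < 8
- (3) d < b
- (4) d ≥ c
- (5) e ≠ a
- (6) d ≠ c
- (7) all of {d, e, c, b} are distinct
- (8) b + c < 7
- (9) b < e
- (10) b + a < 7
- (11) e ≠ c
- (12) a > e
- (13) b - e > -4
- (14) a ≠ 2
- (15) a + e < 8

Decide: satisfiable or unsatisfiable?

Unsatisfiable

Constraints 1, 3, 4, 9, and 12 give c ≤ d, d < b, b < e, e < a, a < c. Chaining: c ≤ d < b < e < a < c, which forces c < c — impossible.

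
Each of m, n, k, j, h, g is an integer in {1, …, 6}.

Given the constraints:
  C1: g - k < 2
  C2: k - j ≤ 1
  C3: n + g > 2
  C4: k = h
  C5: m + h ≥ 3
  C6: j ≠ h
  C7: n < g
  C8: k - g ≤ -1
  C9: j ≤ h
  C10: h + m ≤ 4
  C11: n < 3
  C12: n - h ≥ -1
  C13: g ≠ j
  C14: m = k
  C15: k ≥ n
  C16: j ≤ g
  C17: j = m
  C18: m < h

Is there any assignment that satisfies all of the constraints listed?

From constraints 4, 14, and 17, j = m = k = h, so j = h. But constraint 6 says j ≠ h. Contradiction.

Unsatisfiable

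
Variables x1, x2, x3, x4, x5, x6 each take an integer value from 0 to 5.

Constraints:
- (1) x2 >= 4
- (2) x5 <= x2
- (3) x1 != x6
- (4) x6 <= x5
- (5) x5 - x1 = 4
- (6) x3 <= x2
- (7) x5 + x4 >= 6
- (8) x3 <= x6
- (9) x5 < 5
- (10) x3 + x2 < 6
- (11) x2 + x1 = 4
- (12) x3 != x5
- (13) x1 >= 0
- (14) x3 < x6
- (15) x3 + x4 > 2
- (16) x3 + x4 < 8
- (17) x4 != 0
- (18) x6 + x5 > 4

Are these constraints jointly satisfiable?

One satisfying assignment is x1 = 0, x2 = 4, x3 = 1, x4 = 4, x5 = 4, x6 = 3.
For the less obvious constraints — constraint 5: x5 - x1 = 4; constraint 7: x5 + x4 = 8 — and the others hold by inspection.

Satisfiable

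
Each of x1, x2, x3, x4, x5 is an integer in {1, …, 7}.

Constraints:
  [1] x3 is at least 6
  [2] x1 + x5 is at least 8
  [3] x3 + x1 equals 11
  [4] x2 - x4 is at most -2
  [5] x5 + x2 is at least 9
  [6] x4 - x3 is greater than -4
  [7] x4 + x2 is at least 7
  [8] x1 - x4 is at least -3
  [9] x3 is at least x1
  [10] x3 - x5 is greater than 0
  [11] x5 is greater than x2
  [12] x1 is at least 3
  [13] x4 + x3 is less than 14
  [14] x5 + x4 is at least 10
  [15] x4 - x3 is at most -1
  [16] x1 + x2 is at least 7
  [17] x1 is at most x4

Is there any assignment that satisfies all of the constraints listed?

One satisfying assignment is x1 = 4, x2 = 4, x3 = 7, x4 = 6, x5 = 6.
For the less obvious constraints — constraint 2: x1 + x5 = 10; constraint 3: x3 + x1 = 11; constraint 4: x2 - x4 = -2 — and the others hold by inspection.

Satisfiable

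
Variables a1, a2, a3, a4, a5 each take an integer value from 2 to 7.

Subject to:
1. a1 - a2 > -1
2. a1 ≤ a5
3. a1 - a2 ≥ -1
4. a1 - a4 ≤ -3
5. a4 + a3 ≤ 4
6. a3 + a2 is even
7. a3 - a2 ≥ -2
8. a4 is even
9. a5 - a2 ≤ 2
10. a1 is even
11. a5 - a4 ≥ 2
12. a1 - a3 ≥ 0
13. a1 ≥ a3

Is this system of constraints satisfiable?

Constraints 4, 7, 9, 11, and 12 give a2 − a5 ≥ -2, a5 − a4 ≥ 2, a4 − a1 ≥ 3, a1 − a3 ≥ 0, a3 − a2 ≥ -2.
Adding all 5 inequalities: the left sides telescope to 0, and the right sides sum to (-2) + 2 + 3 + 0 + (-2) = 1. So 0 ≥ 1, which is false.

Unsatisfiable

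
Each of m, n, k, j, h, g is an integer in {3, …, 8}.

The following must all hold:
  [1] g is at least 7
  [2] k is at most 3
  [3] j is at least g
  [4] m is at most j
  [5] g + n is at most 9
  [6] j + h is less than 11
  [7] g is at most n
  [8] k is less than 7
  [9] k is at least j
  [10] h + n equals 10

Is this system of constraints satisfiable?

Unsatisfiable

From constraints 1 and 3: j ≥ g and g ≥ 7, so j ≥ 7. From constraints 2 and 9: j ≤ k and k ≤ 3, so j ≤ 3. But 3 < 7, so no value of j works.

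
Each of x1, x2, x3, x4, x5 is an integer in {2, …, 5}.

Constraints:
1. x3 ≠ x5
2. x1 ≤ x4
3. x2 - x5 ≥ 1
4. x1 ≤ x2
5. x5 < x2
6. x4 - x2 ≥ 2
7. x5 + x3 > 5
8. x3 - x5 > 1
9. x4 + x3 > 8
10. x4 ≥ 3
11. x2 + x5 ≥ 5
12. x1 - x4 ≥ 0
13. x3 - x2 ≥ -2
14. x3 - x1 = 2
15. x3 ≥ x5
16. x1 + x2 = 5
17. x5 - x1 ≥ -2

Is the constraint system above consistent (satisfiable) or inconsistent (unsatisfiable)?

Unsatisfiable

Constraints 3, 6, 12, and 17 give x4 − x2 ≥ 2, x2 − x5 ≥ 1, x5 − x1 ≥ -2, x1 − x4 ≥ 0.
Adding all 4 inequalities: the left sides telescope to 0, and the right sides sum to 2 + 1 + (-2) + 0 = 1. So 0 ≥ 1, which is false.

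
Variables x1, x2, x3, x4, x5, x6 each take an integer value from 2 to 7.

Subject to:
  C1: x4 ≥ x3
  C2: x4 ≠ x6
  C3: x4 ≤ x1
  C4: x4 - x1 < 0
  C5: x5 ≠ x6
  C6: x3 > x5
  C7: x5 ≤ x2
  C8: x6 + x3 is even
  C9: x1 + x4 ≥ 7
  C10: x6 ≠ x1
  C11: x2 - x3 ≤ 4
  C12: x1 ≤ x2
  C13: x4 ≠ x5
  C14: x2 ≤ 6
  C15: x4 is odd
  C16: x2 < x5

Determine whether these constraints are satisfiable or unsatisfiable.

Unsatisfiable

Constraints 1, 4, 6, 12, and 16 give x5 < x3, x3 ≤ x4, x4 < x1, x1 ≤ x2, x2 < x5. Chaining: x5 < x3 ≤ x4 < x1 ≤ x2 < x5, which forces x5 < x5 — impossible.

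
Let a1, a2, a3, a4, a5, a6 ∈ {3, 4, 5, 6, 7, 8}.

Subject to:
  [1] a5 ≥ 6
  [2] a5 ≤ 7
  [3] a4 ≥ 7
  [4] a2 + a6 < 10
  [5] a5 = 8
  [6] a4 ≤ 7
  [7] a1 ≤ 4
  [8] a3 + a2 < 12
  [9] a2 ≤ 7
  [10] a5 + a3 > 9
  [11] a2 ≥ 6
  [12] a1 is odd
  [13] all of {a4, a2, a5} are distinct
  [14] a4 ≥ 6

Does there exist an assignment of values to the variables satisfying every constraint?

Constraints 1, 2, 6, 9, 11, and 14 confine each of a4, a2, a5 to the 2 values {6, 7}.
Constraint 13 requires all 3 of them to be distinct, but only 2 values are available — impossible by the pigeonhole principle.

Unsatisfiable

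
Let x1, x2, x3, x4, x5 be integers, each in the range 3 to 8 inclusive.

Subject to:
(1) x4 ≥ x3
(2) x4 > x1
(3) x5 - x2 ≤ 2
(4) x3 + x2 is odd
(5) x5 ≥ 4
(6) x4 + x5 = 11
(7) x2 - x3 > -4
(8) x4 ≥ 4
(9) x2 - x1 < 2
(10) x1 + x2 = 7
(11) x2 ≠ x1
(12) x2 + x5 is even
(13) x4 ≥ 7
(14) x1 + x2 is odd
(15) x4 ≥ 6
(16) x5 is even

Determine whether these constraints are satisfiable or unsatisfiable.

Setting (x1, x2, x3, x4, x5) = (3, 4, 5, 7, 4) satisfies everything: constraint 3: x5 - x2 = 0; constraint 6: x4 + x5 = 11; constraint 7: x2 - x3 = -1, and the others follow.

Satisfiable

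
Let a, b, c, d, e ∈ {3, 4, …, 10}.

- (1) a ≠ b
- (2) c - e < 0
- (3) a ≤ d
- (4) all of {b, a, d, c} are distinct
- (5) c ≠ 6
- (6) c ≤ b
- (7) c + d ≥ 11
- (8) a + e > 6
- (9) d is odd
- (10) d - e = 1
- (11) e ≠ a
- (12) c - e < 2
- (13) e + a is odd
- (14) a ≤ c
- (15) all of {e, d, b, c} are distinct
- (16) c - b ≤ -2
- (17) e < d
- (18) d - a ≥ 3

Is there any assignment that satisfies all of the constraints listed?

Satisfiable

The assignment a = 3, b = 8, c = 5, d = 7, e = 6 works:
  constraint 2 holds since c - e = -1.
  constraint 7 holds since c + d = 12.
The rest check out directly.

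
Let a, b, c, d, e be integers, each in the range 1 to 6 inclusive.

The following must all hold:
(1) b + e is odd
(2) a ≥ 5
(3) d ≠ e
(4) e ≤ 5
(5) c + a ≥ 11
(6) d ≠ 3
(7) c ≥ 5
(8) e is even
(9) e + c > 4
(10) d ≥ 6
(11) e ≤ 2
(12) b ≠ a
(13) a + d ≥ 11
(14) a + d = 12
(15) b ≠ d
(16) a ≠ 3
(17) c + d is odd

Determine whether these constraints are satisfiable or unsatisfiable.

Satisfiable

One satisfying assignment is a = 6, b = 1, c = 5, d = 6, e = 2.
For the less obvious constraints — constraint 5: c + a = 11; constraint 9: e + c = 7 — and the others hold by inspection.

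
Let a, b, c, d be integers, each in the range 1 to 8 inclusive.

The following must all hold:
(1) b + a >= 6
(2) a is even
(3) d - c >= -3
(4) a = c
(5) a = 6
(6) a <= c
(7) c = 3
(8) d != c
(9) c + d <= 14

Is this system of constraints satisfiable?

Unsatisfiable

Constraint 5 fixes a = 6 and constraint 7 fixes c = 3, but constraint 4 requires a = c. Since 6 ≠ 3, contradiction.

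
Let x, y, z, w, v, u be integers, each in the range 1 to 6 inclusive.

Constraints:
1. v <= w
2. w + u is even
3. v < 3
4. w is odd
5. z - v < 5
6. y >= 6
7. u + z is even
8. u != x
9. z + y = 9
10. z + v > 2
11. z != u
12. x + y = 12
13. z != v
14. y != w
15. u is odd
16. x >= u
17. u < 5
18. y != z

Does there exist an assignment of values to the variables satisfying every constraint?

Satisfiable

Take x = 6, y = 6, z = 3, w = 5, v = 1, u = 1. Then constraint 5: z - v = 2; constraint 9: z + y = 9, and every other listed constraint is also met.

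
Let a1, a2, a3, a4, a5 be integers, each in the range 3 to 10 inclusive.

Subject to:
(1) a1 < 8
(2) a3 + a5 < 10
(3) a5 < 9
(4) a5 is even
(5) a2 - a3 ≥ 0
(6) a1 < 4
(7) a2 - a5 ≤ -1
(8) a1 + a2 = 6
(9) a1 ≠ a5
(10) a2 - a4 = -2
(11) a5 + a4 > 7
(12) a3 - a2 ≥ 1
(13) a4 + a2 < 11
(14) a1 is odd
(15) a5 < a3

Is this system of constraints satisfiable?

Unsatisfiable

Constraints 5, 7, and 15 give a5 < a3, a3 ≤ a2, a2 < a5. Chaining: a5 < a3 ≤ a2 < a5, which forces a5 < a5 — impossible.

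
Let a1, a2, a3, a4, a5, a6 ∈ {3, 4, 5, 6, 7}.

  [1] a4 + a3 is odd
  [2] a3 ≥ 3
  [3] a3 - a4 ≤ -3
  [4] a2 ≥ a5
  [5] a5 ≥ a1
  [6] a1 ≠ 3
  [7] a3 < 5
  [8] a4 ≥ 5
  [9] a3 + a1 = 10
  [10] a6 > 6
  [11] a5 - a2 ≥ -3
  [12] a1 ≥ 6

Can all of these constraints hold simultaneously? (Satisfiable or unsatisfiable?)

Satisfiable

Try a1 = 6, a2 = 7, a3 = 4, a4 = 7, a5 = 6, a6 = 7.
Check constraint 3: a3 - a4 = -3; constraint 9: a3 + a1 = 10. The remaining constraints are straightforward to verify.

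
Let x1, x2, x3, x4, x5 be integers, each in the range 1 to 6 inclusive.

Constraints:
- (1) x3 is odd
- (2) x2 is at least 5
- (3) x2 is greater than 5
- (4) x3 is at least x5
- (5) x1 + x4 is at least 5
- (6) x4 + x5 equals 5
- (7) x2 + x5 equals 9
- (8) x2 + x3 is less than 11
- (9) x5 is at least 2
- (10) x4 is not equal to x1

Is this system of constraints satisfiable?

Satisfiable

One satisfying assignment is x1 = 6, x2 = 6, x3 = 3, x4 = 2, x5 = 3.
For the less obvious constraints — constraint 5: x1 + x4 = 8; constraint 6: x4 + x5 = 5; constraint 7: x2 + x5 = 9 — and the others hold by inspection.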